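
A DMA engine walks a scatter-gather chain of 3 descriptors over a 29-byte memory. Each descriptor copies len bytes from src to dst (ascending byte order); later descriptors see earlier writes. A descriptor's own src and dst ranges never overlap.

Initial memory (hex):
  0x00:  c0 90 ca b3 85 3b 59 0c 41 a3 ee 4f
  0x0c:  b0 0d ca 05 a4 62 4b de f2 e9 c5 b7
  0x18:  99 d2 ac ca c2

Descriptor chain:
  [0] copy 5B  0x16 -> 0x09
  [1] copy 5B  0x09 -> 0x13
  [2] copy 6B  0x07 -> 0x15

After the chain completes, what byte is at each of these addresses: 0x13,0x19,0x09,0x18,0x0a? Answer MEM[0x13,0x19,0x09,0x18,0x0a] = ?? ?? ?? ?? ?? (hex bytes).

D0: mem[0x09..0x0d] <- [c5 b7 99 d2 ac]
D1: mem[0x13..0x17] <- [c5 b7 99 d2 ac]
D2: mem[0x15..0x1a] <- [0c 41 c5 b7 99 d2]
query mem[0x13]=0xc5, mem[0x19]=0x99, mem[0x09]=0xc5, mem[0x18]=0xb7, mem[0x0a]=0xb7

MEM[0x13,0x19,0x09,0x18,0x0a] = c5 99 c5 b7 b7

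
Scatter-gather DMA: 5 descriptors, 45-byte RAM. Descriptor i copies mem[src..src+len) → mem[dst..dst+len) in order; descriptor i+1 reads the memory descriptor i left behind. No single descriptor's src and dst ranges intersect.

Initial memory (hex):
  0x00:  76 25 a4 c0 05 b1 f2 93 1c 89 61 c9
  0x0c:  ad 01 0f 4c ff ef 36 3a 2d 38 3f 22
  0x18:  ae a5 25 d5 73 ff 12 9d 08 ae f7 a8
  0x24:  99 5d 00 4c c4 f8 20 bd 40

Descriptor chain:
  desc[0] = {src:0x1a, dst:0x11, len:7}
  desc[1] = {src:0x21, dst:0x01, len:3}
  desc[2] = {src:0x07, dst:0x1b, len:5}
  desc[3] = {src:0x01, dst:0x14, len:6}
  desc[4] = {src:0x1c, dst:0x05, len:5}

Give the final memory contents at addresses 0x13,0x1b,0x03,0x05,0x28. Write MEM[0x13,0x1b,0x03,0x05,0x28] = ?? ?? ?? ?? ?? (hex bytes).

  after D0: wrote 7B at 0x11 = 25d573ff129d08
  after D1: wrote 3B at 0x01 = aef7a8
  after D2: wrote 5B at 0x1b = 931c8961c9
  after D3: wrote 6B at 0x14 = aef7a805b1f2
  after D4: wrote 5B at 0x05 = 1c8961c908
query mem[0x13]=0x73, mem[0x1b]=0x93, mem[0x03]=0xa8, mem[0x05]=0x1c, mem[0x28]=0xc4

MEM[0x13,0x1b,0x03,0x05,0x28] = 73 93 a8 1c c4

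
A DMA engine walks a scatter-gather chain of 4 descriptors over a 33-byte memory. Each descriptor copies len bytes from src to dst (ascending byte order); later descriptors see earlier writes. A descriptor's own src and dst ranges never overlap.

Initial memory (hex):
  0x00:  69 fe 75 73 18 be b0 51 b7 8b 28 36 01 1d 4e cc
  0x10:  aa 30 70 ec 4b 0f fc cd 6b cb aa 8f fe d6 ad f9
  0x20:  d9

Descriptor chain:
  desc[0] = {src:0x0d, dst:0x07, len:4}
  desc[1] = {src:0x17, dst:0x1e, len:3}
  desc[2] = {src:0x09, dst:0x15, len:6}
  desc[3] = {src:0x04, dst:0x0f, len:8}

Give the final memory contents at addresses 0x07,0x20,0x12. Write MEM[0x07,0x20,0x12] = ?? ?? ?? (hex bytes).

MEM[0x07,0x20,0x12] = 1d cb 1d

[0] 0x0d->0x07 len=4 : 1d 4e cc aa
[1] 0x17->0x1e len=3 : cd 6b cb
[2] 0x09->0x15 len=6 : cc aa 36 01 1d 4e
[3] 0x04->0x0f len=8 : 18 be b0 1d 4e cc aa 36
query mem[0x07]=0x1d, mem[0x20]=0xcb, mem[0x12]=0x1d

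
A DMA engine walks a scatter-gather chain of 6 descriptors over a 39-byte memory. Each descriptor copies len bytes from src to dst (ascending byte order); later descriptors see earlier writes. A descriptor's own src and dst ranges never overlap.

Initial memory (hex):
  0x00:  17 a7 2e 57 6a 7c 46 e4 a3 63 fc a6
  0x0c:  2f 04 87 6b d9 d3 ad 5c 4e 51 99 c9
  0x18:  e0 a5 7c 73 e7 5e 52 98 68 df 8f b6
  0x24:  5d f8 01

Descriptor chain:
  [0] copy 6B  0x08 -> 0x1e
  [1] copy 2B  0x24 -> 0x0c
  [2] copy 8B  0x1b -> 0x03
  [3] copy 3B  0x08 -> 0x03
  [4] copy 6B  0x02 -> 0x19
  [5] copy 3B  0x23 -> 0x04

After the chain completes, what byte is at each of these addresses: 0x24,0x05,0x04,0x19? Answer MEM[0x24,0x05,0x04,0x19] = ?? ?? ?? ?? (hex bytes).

#0 dst[0x1e+6] := {0xa3,0x63,0xfc,0xa6,0x2f,0x04}
#1 dst[0x0c+2] := {0x5d,0xf8}
#2 dst[0x03+8] := {0x73,0xe7,0x5e,0xa3,0x63,0xfc,0xa6,0x2f}
#3 dst[0x03+3] := {0xfc,0xa6,0x2f}
#4 dst[0x19+6] := {0x2e,0xfc,0xa6,0x2f,0xa3,0x63}
#5 dst[0x04+3] := {0x04,0x5d,0xf8}
query mem[0x24]=0x5d, mem[0x05]=0x5d, mem[0x04]=0x04, mem[0x19]=0x2e

MEM[0x24,0x05,0x04,0x19] = 5d 5d 04 2e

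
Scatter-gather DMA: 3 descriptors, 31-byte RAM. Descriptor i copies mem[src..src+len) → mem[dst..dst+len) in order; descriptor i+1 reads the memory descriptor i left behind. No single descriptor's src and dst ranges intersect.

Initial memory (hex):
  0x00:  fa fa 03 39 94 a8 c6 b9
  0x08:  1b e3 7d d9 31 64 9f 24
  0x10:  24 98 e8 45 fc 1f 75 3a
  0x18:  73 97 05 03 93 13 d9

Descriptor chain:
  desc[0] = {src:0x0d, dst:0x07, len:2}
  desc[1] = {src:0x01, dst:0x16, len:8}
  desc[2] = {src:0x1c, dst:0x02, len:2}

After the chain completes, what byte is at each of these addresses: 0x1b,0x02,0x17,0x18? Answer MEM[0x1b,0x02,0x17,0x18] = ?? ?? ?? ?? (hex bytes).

MEM[0x1b,0x02,0x17,0x18] = c6 64 03 39

D0: mem[0x07..0x08] <- [64 9f]
D1: mem[0x16..0x1d] <- [fa 03 39 94 a8 c6 64 9f]
D2: mem[0x02..0x03] <- [64 9f]
query mem[0x1b]=0xc6, mem[0x02]=0x64, mem[0x17]=0x03, mem[0x18]=0x39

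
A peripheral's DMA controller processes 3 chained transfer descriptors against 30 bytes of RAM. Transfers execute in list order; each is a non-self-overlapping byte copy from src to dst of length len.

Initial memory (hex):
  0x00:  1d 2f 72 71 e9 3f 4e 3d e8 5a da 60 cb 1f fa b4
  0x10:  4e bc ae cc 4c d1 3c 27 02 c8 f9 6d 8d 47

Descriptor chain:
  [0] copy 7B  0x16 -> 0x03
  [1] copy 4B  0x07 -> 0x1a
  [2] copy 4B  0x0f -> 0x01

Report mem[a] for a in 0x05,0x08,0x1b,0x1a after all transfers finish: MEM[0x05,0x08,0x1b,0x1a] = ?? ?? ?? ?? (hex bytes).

[0] 0x16->0x03 len=7 : 3c 27 02 c8 f9 6d 8d
[1] 0x07->0x1a len=4 : f9 6d 8d da
[2] 0x0f->0x01 len=4 : b4 4e bc ae
query mem[0x05]=0x02, mem[0x08]=0x6d, mem[0x1b]=0x6d, mem[0x1a]=0xf9

MEM[0x05,0x08,0x1b,0x1a] = 02 6d 6d f9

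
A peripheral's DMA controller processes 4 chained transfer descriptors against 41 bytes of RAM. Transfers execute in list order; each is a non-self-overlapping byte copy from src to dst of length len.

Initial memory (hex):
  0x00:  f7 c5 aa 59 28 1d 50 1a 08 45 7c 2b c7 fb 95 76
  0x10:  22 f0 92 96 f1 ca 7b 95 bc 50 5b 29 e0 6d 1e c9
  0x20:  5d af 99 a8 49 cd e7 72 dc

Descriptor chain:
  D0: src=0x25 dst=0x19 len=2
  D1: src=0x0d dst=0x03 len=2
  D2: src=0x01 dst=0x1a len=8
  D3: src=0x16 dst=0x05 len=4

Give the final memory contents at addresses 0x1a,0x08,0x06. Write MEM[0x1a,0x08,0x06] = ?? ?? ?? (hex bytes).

MEM[0x1a,0x08,0x06] = c5 cd 95

  after D0: wrote 2B at 0x19 = cde7
  after D1: wrote 2B at 0x03 = fb95
  after D2: wrote 8B at 0x1a = c5aafb951d501a08
  after D3: wrote 4B at 0x05 = 7b95bccd
query mem[0x1a]=0xc5, mem[0x08]=0xcd, mem[0x06]=0x95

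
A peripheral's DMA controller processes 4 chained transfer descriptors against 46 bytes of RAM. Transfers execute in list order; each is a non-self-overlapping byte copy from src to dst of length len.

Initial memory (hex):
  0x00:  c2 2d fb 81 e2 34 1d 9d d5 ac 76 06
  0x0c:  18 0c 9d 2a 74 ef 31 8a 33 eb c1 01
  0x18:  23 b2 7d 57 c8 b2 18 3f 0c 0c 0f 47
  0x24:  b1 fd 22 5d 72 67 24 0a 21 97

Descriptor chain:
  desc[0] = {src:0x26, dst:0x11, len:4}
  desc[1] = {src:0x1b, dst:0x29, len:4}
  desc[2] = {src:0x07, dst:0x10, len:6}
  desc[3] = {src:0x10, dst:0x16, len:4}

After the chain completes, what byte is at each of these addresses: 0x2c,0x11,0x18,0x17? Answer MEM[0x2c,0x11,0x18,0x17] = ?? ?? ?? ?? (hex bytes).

MEM[0x2c,0x11,0x18,0x17] = 18 d5 ac d5

D0: mem[0x11..0x14] <- [22 5d 72 67]
D1: mem[0x29..0x2c] <- [57 c8 b2 18]
D2: mem[0x10..0x15] <- [9d d5 ac 76 06 18]
D3: mem[0x16..0x19] <- [9d d5 ac 76]
query mem[0x2c]=0x18, mem[0x11]=0xd5, mem[0x18]=0xac, mem[0x17]=0xd5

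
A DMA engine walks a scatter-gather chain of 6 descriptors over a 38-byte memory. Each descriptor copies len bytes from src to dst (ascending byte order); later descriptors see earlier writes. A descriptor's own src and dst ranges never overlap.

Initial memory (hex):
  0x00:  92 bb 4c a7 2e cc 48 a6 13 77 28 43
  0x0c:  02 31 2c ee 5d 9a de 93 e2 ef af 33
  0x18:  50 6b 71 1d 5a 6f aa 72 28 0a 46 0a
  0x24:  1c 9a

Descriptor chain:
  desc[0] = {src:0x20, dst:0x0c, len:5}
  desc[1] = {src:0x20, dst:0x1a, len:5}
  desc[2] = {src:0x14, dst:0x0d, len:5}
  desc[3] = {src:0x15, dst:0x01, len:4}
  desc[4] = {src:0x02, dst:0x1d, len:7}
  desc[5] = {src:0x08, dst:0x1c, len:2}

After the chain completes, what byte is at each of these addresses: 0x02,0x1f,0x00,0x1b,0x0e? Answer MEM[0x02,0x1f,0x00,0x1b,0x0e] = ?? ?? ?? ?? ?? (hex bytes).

MEM[0x02,0x1f,0x00,0x1b,0x0e] = af 50 92 0a ef

  after D0: wrote 5B at 0x0c = 280a460a1c
  after D1: wrote 5B at 0x1a = 280a460a1c
  after D2: wrote 5B at 0x0d = e2efaf3350
  after D3: wrote 4B at 0x01 = efaf3350
  after D4: wrote 7B at 0x1d = af3350cc48a613
  after D5: wrote 2B at 0x1c = 1377
query mem[0x02]=0xaf, mem[0x1f]=0x50, mem[0x00]=0x92, mem[0x1b]=0x0a, mem[0x0e]=0xef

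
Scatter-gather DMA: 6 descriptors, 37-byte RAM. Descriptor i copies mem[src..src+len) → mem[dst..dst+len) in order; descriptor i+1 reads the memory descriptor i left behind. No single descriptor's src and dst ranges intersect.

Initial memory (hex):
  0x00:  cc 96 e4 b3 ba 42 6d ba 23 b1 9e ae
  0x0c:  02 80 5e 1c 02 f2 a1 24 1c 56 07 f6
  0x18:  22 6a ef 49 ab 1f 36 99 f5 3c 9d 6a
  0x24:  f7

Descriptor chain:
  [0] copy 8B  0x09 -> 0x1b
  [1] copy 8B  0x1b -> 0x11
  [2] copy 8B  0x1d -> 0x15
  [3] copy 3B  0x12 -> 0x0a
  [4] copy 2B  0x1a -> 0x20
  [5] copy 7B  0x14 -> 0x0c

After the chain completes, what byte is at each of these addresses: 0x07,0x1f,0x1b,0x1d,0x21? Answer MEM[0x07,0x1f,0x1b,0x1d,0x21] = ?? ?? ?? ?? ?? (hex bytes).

  after D0: wrote 8B at 0x1b = b19eae02805e1c02
  after D1: wrote 8B at 0x11 = b19eae02805e1c02
  after D2: wrote 8B at 0x15 = ae02805e1c026af7
  after D3: wrote 3B at 0x0a = 9eae02
  after D4: wrote 2B at 0x20 = 026a
  after D5: wrote 7B at 0x0c = 02ae02805e1c02
query mem[0x07]=0xba, mem[0x1f]=0x80, mem[0x1b]=0x6a, mem[0x1d]=0xae, mem[0x21]=0x6a

MEM[0x07,0x1f,0x1b,0x1d,0x21] = ba 80 6a ae 6a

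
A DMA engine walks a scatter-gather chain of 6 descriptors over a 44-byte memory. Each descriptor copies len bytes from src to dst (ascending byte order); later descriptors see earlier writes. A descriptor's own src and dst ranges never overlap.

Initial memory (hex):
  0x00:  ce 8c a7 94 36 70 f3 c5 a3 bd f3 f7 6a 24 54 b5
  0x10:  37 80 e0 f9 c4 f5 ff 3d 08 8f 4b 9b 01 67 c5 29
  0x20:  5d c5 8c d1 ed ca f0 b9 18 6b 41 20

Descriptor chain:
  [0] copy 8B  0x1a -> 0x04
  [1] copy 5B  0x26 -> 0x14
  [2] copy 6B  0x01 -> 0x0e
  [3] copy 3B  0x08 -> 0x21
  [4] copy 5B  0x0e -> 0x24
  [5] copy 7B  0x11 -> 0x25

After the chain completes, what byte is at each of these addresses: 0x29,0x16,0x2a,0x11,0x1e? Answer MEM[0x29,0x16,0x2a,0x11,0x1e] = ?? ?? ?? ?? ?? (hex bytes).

#0 dst[0x04+8] := {0x4b,0x9b,0x01,0x67,0xc5,0x29,0x5d,0xc5}
#1 dst[0x14+5] := {0xf0,0xb9,0x18,0x6b,0x41}
#2 dst[0x0e+6] := {0x8c,0xa7,0x94,0x4b,0x9b,0x01}
#3 dst[0x21+3] := {0xc5,0x29,0x5d}
#4 dst[0x24+5] := {0x8c,0xa7,0x94,0x4b,0x9b}
#5 dst[0x25+7] := {0x4b,0x9b,0x01,0xf0,0xb9,0x18,0x6b}
query mem[0x29]=0xb9, mem[0x16]=0x18, mem[0x2a]=0x18, mem[0x11]=0x4b, mem[0x1e]=0xc5

MEM[0x29,0x16,0x2a,0x11,0x1e] = b9 18 18 4b c5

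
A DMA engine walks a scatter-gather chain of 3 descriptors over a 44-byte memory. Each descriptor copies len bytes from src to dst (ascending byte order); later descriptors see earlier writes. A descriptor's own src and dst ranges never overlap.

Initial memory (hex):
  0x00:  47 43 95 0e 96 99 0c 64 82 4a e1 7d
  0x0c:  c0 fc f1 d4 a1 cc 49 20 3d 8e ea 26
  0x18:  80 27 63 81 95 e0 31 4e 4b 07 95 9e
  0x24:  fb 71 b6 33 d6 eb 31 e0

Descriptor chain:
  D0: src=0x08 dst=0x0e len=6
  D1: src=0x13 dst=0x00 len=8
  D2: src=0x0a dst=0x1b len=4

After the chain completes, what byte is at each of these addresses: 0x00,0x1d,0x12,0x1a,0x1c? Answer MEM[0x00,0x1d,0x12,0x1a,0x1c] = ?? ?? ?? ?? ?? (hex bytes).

MEM[0x00,0x1d,0x12,0x1a,0x1c] = fc c0 c0 63 7d

  after D0: wrote 6B at 0x0e = 824ae17dc0fc
  after D1: wrote 8B at 0x00 = fc3d8eea26802763
  after D2: wrote 4B at 0x1b = e17dc0fc
query mem[0x00]=0xfc, mem[0x1d]=0xc0, mem[0x12]=0xc0, mem[0x1a]=0x63, mem[0x1c]=0x7d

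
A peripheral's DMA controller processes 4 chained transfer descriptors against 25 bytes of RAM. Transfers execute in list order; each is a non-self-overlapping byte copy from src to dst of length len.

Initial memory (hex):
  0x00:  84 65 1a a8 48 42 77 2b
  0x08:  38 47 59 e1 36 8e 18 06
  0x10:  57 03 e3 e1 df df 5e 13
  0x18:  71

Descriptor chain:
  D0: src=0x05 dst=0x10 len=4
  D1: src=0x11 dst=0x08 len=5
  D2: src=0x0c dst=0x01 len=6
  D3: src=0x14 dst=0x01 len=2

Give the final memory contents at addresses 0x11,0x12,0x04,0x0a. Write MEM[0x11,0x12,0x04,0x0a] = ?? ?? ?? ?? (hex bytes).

  after D0: wrote 4B at 0x10 = 42772b38
  after D1: wrote 5B at 0x08 = 772b38dfdf
  after D2: wrote 6B at 0x01 = df8e18064277
  after D3: wrote 2B at 0x01 = dfdf
query mem[0x11]=0x77, mem[0x12]=0x2b, mem[0x04]=0x06, mem[0x0a]=0x38

MEM[0x11,0x12,0x04,0x0a] = 77 2b 06 38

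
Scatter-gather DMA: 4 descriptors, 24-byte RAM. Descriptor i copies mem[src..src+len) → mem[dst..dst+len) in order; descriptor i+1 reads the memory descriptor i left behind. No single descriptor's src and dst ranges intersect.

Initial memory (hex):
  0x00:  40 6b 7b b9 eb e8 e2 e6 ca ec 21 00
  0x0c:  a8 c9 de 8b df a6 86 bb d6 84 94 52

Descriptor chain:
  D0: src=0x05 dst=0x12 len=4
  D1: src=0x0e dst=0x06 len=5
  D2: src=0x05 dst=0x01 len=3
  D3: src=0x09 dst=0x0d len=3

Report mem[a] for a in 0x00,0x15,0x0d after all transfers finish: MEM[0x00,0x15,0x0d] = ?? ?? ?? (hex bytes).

D0: mem[0x12..0x15] <- [e8 e2 e6 ca]
D1: mem[0x06..0x0a] <- [de 8b df a6 e8]
D2: mem[0x01..0x03] <- [e8 de 8b]
D3: mem[0x0d..0x0f] <- [a6 e8 00]
query mem[0x00]=0x40, mem[0x15]=0xca, mem[0x0d]=0xa6

MEM[0x00,0x15,0x0d] = 40 ca a6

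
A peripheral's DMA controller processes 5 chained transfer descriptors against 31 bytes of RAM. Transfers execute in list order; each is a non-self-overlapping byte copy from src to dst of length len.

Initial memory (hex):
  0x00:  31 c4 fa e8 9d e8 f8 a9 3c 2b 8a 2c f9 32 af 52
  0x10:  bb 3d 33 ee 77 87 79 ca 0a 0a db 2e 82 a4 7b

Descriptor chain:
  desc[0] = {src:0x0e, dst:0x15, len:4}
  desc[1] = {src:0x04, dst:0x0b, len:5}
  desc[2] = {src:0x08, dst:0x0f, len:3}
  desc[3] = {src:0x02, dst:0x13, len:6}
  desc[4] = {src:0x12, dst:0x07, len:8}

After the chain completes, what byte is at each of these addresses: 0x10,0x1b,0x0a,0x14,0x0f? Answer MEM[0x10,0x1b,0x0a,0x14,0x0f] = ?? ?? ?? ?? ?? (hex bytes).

  after D0: wrote 4B at 0x15 = af52bb3d
  after D1: wrote 5B at 0x0b = 9de8f8a93c
  after D2: wrote 3B at 0x0f = 3c2b8a
  after D3: wrote 6B at 0x13 = fae89de8f8a9
  after D4: wrote 8B at 0x07 = 33fae89de8f8a90a
query mem[0x10]=0x2b, mem[0x1b]=0x2e, mem[0x0a]=0x9d, mem[0x14]=0xe8, mem[0x0f]=0x3c

MEM[0x10,0x1b,0x0a,0x14,0x0f] = 2b 2e 9d e8 3c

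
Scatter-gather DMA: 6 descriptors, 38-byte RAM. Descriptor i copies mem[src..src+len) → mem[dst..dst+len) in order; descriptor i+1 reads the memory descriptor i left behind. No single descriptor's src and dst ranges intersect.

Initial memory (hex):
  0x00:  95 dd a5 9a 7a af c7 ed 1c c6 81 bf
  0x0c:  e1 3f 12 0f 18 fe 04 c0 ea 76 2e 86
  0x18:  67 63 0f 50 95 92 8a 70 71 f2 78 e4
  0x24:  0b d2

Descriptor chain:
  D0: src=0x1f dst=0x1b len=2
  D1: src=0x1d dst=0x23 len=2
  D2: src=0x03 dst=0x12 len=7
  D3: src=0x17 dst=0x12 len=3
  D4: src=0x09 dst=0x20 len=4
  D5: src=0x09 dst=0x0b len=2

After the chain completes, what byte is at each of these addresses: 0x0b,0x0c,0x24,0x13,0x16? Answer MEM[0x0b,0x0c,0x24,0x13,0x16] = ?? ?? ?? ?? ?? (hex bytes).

  after D0: wrote 2B at 0x1b = 7071
  after D1: wrote 2B at 0x23 = 928a
  after D2: wrote 7B at 0x12 = 9a7aafc7ed1cc6
  after D3: wrote 3B at 0x12 = 1cc663
  after D4: wrote 4B at 0x20 = c681bfe1
  after D5: wrote 2B at 0x0b = c681
query mem[0x0b]=0xc6, mem[0x0c]=0x81, mem[0x24]=0x8a, mem[0x13]=0xc6, mem[0x16]=0xed

MEM[0x0b,0x0c,0x24,0x13,0x16] = c6 81 8a c6 ed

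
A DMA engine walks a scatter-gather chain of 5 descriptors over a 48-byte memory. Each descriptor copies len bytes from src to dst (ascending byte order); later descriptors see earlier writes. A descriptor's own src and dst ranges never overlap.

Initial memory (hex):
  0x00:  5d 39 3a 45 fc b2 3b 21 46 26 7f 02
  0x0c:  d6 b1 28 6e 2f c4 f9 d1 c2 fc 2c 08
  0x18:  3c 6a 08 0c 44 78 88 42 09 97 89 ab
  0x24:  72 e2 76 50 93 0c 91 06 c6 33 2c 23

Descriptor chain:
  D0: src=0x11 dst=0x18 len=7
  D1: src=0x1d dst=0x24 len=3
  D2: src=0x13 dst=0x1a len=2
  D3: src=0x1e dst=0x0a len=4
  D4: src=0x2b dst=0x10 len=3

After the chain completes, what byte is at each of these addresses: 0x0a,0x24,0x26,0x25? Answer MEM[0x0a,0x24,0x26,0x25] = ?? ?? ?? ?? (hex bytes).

MEM[0x0a,0x24,0x26,0x25] = 08 2c 42 08

#0 dst[0x18+7] := {0xc4,0xf9,0xd1,0xc2,0xfc,0x2c,0x08}
#1 dst[0x24+3] := {0x2c,0x08,0x42}
#2 dst[0x1a+2] := {0xd1,0xc2}
#3 dst[0x0a+4] := {0x08,0x42,0x09,0x97}
#4 dst[0x10+3] := {0x06,0xc6,0x33}
query mem[0x0a]=0x08, mem[0x24]=0x2c, mem[0x26]=0x42, mem[0x25]=0x08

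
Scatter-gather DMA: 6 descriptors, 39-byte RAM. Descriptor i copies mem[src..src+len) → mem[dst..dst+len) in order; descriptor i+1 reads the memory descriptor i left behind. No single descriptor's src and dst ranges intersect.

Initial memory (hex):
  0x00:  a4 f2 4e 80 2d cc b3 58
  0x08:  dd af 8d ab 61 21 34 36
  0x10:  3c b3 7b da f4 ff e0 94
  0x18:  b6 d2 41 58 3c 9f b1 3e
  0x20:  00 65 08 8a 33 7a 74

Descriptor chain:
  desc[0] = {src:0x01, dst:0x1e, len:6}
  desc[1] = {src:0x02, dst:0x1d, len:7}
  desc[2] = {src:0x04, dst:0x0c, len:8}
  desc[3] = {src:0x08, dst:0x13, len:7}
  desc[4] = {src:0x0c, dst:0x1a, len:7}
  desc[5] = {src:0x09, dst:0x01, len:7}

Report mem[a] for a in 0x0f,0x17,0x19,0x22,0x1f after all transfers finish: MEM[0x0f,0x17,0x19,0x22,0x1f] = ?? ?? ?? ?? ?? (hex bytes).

MEM[0x0f,0x17,0x19,0x22,0x1f] = 58 2d b3 58 af

#0 dst[0x1e+6] := {0xf2,0x4e,0x80,0x2d,0xcc,0xb3}
#1 dst[0x1d+7] := {0x4e,0x80,0x2d,0xcc,0xb3,0x58,0xdd}
#2 dst[0x0c+8] := {0x2d,0xcc,0xb3,0x58,0xdd,0xaf,0x8d,0xab}
#3 dst[0x13+7] := {0xdd,0xaf,0x8d,0xab,0x2d,0xcc,0xb3}
#4 dst[0x1a+7] := {0x2d,0xcc,0xb3,0x58,0xdd,0xaf,0x8d}
#5 dst[0x01+7] := {0xaf,0x8d,0xab,0x2d,0xcc,0xb3,0x58}
query mem[0x0f]=0x58, mem[0x17]=0x2d, mem[0x19]=0xb3, mem[0x22]=0x58, mem[0x1f]=0xaf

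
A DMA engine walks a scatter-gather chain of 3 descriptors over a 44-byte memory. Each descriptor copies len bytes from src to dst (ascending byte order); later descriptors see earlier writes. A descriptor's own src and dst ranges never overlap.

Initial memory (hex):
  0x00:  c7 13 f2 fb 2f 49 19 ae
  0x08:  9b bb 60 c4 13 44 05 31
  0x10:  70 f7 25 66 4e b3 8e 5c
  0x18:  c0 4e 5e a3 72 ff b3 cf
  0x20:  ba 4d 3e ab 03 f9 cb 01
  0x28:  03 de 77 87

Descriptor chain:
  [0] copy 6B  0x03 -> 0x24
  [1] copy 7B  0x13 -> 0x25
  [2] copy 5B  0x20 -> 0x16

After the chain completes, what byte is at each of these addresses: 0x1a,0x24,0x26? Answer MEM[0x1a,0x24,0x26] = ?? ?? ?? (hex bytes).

  after D0: wrote 6B at 0x24 = fb2f4919ae9b
  after D1: wrote 7B at 0x25 = 664eb38e5cc04e
  after D2: wrote 5B at 0x16 = ba4d3eabfb
query mem[0x1a]=0xfb, mem[0x24]=0xfb, mem[0x26]=0x4e

MEM[0x1a,0x24,0x26] = fb fb 4e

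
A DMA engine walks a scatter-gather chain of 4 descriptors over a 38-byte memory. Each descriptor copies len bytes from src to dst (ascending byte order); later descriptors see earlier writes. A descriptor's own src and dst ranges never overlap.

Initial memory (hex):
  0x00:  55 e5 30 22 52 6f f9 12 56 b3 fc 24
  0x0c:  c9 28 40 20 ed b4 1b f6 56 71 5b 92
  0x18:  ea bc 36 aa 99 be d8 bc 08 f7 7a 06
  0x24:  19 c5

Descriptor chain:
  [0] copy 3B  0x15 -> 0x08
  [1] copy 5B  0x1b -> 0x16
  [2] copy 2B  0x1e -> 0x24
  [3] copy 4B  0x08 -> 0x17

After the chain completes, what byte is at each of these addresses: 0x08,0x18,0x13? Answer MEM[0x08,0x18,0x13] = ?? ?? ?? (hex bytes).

[0] 0x15->0x08 len=3 : 71 5b 92
[1] 0x1b->0x16 len=5 : aa 99 be d8 bc
[2] 0x1e->0x24 len=2 : d8 bc
[3] 0x08->0x17 len=4 : 71 5b 92 24
query mem[0x08]=0x71, mem[0x18]=0x5b, mem[0x13]=0xf6

MEM[0x08,0x18,0x13] = 71 5b f6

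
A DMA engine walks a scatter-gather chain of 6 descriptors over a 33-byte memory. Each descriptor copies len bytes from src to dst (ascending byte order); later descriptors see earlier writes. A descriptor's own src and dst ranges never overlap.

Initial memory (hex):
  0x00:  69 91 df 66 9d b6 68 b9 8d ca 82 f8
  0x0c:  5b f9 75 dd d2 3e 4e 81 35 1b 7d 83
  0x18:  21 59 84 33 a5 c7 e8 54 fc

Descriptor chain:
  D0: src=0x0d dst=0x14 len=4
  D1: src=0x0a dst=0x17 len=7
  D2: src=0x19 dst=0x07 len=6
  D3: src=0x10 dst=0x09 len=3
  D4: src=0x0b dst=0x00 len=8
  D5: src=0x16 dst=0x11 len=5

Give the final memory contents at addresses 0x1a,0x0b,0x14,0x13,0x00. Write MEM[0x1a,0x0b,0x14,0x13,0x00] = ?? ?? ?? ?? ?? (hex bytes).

MEM[0x1a,0x0b,0x14,0x13,0x00] = f9 4e 5b f8 4e

[0] 0x0d->0x14 len=4 : f9 75 dd d2
[1] 0x0a->0x17 len=7 : 82 f8 5b f9 75 dd d2
[2] 0x19->0x07 len=6 : 5b f9 75 dd d2 e8
[3] 0x10->0x09 len=3 : d2 3e 4e
[4] 0x0b->0x00 len=8 : 4e e8 f9 75 dd d2 3e 4e
[5] 0x16->0x11 len=5 : dd 82 f8 5b f9
query mem[0x1a]=0xf9, mem[0x0b]=0x4e, mem[0x14]=0x5b, mem[0x13]=0xf8, mem[0x00]=0x4e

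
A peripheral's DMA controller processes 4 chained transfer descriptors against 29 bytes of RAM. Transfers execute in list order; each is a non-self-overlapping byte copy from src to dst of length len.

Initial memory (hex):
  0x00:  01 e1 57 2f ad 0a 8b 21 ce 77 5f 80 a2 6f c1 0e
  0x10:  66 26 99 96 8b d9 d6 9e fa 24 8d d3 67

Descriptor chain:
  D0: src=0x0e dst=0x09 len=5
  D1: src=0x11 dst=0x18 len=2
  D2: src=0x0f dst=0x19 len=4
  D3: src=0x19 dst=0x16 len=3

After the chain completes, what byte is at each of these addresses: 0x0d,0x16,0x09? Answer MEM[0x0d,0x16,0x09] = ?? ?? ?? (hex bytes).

MEM[0x0d,0x16,0x09] = 99 0e c1

#0 dst[0x09+5] := {0xc1,0x0e,0x66,0x26,0x99}
#1 dst[0x18+2] := {0x26,0x99}
#2 dst[0x19+4] := {0x0e,0x66,0x26,0x99}
#3 dst[0x16+3] := {0x0e,0x66,0x26}
query mem[0x0d]=0x99, mem[0x16]=0x0e, mem[0x09]=0xc1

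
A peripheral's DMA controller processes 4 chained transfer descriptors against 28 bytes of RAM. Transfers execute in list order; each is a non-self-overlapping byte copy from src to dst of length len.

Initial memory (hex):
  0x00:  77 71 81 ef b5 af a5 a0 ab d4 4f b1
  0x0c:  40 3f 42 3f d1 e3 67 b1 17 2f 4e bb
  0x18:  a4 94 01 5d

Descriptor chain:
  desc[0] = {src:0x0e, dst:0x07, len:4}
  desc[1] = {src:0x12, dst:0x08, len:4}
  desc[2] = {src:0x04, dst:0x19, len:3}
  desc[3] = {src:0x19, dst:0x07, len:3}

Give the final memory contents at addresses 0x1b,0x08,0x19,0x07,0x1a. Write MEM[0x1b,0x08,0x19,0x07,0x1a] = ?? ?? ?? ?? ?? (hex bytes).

MEM[0x1b,0x08,0x19,0x07,0x1a] = a5 af b5 b5 af

D0: mem[0x07..0x0a] <- [42 3f d1 e3]
D1: mem[0x08..0x0b] <- [67 b1 17 2f]
D2: mem[0x19..0x1b] <- [b5 af a5]
D3: mem[0x07..0x09] <- [b5 af a5]
query mem[0x1b]=0xa5, mem[0x08]=0xaf, mem[0x19]=0xb5, mem[0x07]=0xb5, mem[0x1a]=0xaf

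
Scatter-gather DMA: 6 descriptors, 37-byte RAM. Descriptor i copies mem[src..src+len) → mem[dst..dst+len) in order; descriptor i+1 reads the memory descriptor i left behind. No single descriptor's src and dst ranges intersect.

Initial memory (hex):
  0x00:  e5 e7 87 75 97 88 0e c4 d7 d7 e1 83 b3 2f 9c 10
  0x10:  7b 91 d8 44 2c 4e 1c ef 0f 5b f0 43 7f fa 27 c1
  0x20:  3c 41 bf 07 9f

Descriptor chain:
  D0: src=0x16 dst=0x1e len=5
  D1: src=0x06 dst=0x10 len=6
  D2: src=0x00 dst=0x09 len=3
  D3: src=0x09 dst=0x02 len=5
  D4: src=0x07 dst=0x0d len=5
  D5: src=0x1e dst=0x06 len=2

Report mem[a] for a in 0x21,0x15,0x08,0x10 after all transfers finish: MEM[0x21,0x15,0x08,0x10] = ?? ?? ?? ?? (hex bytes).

MEM[0x21,0x15,0x08,0x10] = 5b 83 d7 e7

D0: mem[0x1e..0x22] <- [1c ef 0f 5b f0]
D1: mem[0x10..0x15] <- [0e c4 d7 d7 e1 83]
D2: mem[0x09..0x0b] <- [e5 e7 87]
D3: mem[0x02..0x06] <- [e5 e7 87 b3 2f]
D4: mem[0x0d..0x11] <- [c4 d7 e5 e7 87]
D5: mem[0x06..0x07] <- [1c ef]
query mem[0x21]=0x5b, mem[0x15]=0x83, mem[0x08]=0xd7, mem[0x10]=0xe7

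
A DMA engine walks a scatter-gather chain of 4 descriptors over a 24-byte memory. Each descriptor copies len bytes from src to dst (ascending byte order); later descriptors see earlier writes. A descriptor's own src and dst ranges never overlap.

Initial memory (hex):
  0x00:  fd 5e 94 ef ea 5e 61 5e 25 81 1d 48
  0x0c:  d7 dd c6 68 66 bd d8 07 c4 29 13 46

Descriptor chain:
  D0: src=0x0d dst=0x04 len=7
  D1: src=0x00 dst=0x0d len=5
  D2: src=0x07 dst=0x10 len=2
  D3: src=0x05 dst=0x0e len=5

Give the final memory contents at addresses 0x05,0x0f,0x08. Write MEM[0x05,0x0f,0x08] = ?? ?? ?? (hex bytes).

  after D0: wrote 7B at 0x04 = ddc66866bdd807
  after D1: wrote 5B at 0x0d = fd5e94efdd
  after D2: wrote 2B at 0x10 = 66bd
  after D3: wrote 5B at 0x0e = c66866bdd8
query mem[0x05]=0xc6, mem[0x0f]=0x68, mem[0x08]=0xbd

MEM[0x05,0x0f,0x08] = c6 68 bd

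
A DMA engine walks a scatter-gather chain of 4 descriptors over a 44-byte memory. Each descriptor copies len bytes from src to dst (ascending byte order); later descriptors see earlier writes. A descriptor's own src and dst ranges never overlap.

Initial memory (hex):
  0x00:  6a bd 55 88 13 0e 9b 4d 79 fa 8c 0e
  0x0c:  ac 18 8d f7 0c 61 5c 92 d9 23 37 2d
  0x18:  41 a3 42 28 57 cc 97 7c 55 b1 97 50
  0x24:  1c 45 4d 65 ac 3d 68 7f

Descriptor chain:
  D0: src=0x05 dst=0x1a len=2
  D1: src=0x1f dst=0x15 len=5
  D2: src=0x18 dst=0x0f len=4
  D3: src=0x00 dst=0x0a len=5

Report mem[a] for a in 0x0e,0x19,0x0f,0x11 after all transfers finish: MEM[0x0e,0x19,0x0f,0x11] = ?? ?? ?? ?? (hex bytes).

D0: mem[0x1a..0x1b] <- [0e 9b]
D1: mem[0x15..0x19] <- [7c 55 b1 97 50]
D2: mem[0x0f..0x12] <- [97 50 0e 9b]
D3: mem[0x0a..0x0e] <- [6a bd 55 88 13]
query mem[0x0e]=0x13, mem[0x19]=0x50, mem[0x0f]=0x97, mem[0x11]=0x0e

MEM[0x0e,0x19,0x0f,0x11] = 13 50 97 0e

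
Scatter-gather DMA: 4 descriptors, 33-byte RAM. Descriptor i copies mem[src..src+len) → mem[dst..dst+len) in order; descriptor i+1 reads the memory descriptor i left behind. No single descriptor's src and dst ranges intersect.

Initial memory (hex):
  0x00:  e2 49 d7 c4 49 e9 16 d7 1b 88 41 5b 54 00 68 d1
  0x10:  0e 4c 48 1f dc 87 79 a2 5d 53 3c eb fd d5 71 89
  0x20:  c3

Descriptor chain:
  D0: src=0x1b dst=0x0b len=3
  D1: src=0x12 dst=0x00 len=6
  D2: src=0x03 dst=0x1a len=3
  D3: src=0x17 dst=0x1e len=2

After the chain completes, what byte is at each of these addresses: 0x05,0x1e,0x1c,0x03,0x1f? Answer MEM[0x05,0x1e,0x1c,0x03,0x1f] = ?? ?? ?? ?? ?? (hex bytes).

  after D0: wrote 3B at 0x0b = ebfdd5
  after D1: wrote 6B at 0x00 = 481fdc8779a2
  after D2: wrote 3B at 0x1a = 8779a2
  after D3: wrote 2B at 0x1e = a25d
query mem[0x05]=0xa2, mem[0x1e]=0xa2, mem[0x1c]=0xa2, mem[0x03]=0x87, mem[0x1f]=0x5d

MEM[0x05,0x1e,0x1c,0x03,0x1f] = a2 a2 a2 87 5d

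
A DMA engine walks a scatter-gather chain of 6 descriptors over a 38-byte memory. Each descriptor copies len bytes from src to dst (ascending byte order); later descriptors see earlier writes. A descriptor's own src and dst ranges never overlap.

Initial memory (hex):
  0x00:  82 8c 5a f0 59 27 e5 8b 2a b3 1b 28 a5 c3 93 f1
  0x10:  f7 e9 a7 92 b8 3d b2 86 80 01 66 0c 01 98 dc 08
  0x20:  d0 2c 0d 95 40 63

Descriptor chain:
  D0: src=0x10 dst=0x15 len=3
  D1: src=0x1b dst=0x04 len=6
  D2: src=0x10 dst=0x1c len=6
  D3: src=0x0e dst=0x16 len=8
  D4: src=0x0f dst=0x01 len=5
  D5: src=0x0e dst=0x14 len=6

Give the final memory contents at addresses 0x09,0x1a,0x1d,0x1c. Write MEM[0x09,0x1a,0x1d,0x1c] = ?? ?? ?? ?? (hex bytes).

MEM[0x09,0x1a,0x1d,0x1c] = d0 a7 f7 b8

  after D0: wrote 3B at 0x15 = f7e9a7
  after D1: wrote 6B at 0x04 = 0c0198dc08d0
  after D2: wrote 6B at 0x1c = f7e9a792b8f7
  after D3: wrote 8B at 0x16 = 93f1f7e9a792b8f7
  after D4: wrote 5B at 0x01 = f1f7e9a792
  after D5: wrote 6B at 0x14 = 93f1f7e9a792
query mem[0x09]=0xd0, mem[0x1a]=0xa7, mem[0x1d]=0xf7, mem[0x1c]=0xb8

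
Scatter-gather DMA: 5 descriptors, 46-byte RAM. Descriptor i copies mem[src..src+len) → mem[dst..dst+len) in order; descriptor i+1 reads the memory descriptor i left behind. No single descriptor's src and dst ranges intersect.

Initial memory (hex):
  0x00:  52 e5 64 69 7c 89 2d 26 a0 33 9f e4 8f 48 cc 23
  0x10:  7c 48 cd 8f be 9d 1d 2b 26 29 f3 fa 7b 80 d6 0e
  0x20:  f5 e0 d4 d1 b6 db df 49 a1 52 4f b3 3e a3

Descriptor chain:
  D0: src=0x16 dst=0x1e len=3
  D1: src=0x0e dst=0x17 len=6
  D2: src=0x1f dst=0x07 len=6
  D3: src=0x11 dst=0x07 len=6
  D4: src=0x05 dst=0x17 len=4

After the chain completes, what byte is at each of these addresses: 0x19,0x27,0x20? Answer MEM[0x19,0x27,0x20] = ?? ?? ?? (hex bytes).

D0: mem[0x1e..0x20] <- [1d 2b 26]
D1: mem[0x17..0x1c] <- [cc 23 7c 48 cd 8f]
D2: mem[0x07..0x0c] <- [2b 26 e0 d4 d1 b6]
D3: mem[0x07..0x0c] <- [48 cd 8f be 9d 1d]
D4: mem[0x17..0x1a] <- [89 2d 48 cd]
query mem[0x19]=0x48, mem[0x27]=0x49, mem[0x20]=0x26

MEM[0x19,0x27,0x20] = 48 49 26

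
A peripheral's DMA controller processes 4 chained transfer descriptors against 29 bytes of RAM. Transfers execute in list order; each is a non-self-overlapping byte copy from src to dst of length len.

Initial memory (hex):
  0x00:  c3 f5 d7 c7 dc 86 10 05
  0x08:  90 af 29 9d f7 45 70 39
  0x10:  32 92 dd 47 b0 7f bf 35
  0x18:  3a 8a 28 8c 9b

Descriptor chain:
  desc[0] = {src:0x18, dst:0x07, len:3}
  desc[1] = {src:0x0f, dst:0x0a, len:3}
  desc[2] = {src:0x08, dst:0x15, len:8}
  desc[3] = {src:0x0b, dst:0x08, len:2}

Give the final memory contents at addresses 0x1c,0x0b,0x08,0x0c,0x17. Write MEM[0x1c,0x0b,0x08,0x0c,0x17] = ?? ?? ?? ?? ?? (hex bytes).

MEM[0x1c,0x0b,0x08,0x0c,0x17] = 39 32 32 92 39

  after D0: wrote 3B at 0x07 = 3a8a28
  after D1: wrote 3B at 0x0a = 393292
  after D2: wrote 8B at 0x15 = 8a28393292457039
  after D3: wrote 2B at 0x08 = 3292
query mem[0x1c]=0x39, mem[0x0b]=0x32, mem[0x08]=0x32, mem[0x0c]=0x92, mem[0x17]=0x39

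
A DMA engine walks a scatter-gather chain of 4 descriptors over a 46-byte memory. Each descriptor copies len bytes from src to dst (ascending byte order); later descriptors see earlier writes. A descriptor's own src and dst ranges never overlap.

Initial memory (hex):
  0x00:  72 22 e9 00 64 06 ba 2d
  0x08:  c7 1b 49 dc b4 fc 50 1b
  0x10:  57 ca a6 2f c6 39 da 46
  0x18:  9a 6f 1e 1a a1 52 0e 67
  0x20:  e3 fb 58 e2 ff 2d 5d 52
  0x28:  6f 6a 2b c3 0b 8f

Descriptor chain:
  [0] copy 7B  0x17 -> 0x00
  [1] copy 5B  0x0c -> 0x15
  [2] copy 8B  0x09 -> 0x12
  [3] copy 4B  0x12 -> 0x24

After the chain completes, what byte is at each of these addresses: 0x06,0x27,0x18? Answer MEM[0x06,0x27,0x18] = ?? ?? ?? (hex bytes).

D0: mem[0x00..0x06] <- [46 9a 6f 1e 1a a1 52]
D1: mem[0x15..0x19] <- [b4 fc 50 1b 57]
D2: mem[0x12..0x19] <- [1b 49 dc b4 fc 50 1b 57]
D3: mem[0x24..0x27] <- [1b 49 dc b4]
query mem[0x06]=0x52, mem[0x27]=0xb4, mem[0x18]=0x1b

MEM[0x06,0x27,0x18] = 52 b4 1b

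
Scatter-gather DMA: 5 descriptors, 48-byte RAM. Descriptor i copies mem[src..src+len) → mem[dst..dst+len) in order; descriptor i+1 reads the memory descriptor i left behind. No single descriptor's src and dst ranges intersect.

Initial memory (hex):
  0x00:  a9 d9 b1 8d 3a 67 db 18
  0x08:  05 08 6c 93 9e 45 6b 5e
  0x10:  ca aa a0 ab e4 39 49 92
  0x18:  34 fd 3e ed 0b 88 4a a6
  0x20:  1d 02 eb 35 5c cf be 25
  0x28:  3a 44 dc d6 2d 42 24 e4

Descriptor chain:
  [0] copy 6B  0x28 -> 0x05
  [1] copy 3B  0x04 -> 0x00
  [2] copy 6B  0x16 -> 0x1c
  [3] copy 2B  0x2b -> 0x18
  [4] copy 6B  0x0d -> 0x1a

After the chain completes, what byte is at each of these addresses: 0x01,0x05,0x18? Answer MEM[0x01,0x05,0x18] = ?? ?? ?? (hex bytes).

#0 dst[0x05+6] := {0x3a,0x44,0xdc,0xd6,0x2d,0x42}
#1 dst[0x00+3] := {0x3a,0x3a,0x44}
#2 dst[0x1c+6] := {0x49,0x92,0x34,0xfd,0x3e,0xed}
#3 dst[0x18+2] := {0xd6,0x2d}
#4 dst[0x1a+6] := {0x45,0x6b,0x5e,0xca,0xaa,0xa0}
query mem[0x01]=0x3a, mem[0x05]=0x3a, mem[0x18]=0xd6

MEM[0x01,0x05,0x18] = 3a 3a d6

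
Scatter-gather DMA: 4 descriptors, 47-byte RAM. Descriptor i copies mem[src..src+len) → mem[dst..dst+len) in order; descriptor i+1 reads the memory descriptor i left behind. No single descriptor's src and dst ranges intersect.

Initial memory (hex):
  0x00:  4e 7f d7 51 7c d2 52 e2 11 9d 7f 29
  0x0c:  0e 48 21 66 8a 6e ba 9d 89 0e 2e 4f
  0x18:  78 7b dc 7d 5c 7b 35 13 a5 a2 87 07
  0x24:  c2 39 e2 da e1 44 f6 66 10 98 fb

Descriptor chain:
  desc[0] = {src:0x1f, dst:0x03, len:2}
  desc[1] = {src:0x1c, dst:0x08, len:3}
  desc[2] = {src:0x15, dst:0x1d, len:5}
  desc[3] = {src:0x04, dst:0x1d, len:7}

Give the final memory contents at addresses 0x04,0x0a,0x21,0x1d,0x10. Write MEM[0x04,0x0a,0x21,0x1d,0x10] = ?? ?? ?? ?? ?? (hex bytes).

MEM[0x04,0x0a,0x21,0x1d,0x10] = a5 35 5c a5 8a

D0: mem[0x03..0x04] <- [13 a5]
D1: mem[0x08..0x0a] <- [5c 7b 35]
D2: mem[0x1d..0x21] <- [0e 2e 4f 78 7b]
D3: mem[0x1d..0x23] <- [a5 d2 52 e2 5c 7b 35]
query mem[0x04]=0xa5, mem[0x0a]=0x35, mem[0x21]=0x5c, mem[0x1d]=0xa5, mem[0x10]=0x8a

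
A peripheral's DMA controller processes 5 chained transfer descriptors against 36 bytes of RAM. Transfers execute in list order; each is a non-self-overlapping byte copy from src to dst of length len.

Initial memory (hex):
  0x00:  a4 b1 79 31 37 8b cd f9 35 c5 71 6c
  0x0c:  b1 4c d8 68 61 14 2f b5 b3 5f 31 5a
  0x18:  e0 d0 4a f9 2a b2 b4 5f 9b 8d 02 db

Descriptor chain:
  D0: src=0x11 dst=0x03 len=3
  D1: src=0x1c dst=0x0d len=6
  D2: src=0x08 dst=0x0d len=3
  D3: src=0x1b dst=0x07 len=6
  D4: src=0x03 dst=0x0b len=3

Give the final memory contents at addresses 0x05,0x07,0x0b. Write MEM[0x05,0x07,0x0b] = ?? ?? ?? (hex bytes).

MEM[0x05,0x07,0x0b] = b5 f9 14

#0 dst[0x03+3] := {0x14,0x2f,0xb5}
#1 dst[0x0d+6] := {0x2a,0xb2,0xb4,0x5f,0x9b,0x8d}
#2 dst[0x0d+3] := {0x35,0xc5,0x71}
#3 dst[0x07+6] := {0xf9,0x2a,0xb2,0xb4,0x5f,0x9b}
#4 dst[0x0b+3] := {0x14,0x2f,0xb5}
query mem[0x05]=0xb5, mem[0x07]=0xf9, mem[0x0b]=0x14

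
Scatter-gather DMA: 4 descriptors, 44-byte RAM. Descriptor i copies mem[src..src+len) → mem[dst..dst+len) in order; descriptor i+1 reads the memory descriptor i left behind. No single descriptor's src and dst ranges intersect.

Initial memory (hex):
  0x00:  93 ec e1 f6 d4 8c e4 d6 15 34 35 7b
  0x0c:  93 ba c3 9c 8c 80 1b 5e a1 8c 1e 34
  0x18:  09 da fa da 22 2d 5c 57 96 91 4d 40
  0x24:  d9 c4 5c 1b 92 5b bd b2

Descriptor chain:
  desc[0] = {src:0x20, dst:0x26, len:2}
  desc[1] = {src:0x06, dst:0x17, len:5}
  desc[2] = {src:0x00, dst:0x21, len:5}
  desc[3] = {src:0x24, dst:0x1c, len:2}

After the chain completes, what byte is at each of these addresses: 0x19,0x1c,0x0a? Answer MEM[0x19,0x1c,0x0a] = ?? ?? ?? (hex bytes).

MEM[0x19,0x1c,0x0a] = 15 f6 35

[0] 0x20->0x26 len=2 : 96 91
[1] 0x06->0x17 len=5 : e4 d6 15 34 35
[2] 0x00->0x21 len=5 : 93 ec e1 f6 d4
[3] 0x24->0x1c len=2 : f6 d4
query mem[0x19]=0x15, mem[0x1c]=0xf6, mem[0x0a]=0x35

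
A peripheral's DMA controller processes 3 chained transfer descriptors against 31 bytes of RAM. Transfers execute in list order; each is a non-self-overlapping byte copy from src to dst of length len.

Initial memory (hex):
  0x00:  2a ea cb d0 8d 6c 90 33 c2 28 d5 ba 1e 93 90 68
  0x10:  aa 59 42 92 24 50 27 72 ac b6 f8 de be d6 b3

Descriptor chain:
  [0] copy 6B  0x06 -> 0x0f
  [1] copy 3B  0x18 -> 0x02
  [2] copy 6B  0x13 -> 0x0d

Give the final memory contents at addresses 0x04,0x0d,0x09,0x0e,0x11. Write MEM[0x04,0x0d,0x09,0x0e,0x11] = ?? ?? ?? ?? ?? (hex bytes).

MEM[0x04,0x0d,0x09,0x0e,0x11] = f8 d5 28 ba 72

#0 dst[0x0f+6] := {0x90,0x33,0xc2,0x28,0xd5,0xba}
#1 dst[0x02+3] := {0xac,0xb6,0xf8}
#2 dst[0x0d+6] := {0xd5,0xba,0x50,0x27,0x72,0xac}
query mem[0x04]=0xf8, mem[0x0d]=0xd5, mem[0x09]=0x28, mem[0x0e]=0xba, mem[0x11]=0x72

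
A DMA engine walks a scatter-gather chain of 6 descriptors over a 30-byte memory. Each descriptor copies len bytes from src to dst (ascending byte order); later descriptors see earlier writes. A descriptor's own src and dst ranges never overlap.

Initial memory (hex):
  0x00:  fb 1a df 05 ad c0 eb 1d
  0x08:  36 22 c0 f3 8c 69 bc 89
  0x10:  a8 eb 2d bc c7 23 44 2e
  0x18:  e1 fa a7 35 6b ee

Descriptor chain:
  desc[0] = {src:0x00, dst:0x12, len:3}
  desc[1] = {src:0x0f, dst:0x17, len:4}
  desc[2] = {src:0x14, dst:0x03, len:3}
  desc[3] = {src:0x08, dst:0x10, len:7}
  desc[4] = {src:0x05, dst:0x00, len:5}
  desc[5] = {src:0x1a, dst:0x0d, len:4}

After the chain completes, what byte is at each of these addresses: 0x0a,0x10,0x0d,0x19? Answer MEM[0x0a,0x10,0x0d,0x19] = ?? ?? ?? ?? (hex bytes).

MEM[0x0a,0x10,0x0d,0x19] = c0 ee fb eb

  after D0: wrote 3B at 0x12 = fb1adf
  after D1: wrote 4B at 0x17 = 89a8ebfb
  after D2: wrote 3B at 0x03 = df2344
  after D3: wrote 7B at 0x10 = 3622c0f38c69bc
  after D4: wrote 5B at 0x00 = 44eb1d3622
  after D5: wrote 4B at 0x0d = fb356bee
query mem[0x0a]=0xc0, mem[0x10]=0xee, mem[0x0d]=0xfb, mem[0x19]=0xeb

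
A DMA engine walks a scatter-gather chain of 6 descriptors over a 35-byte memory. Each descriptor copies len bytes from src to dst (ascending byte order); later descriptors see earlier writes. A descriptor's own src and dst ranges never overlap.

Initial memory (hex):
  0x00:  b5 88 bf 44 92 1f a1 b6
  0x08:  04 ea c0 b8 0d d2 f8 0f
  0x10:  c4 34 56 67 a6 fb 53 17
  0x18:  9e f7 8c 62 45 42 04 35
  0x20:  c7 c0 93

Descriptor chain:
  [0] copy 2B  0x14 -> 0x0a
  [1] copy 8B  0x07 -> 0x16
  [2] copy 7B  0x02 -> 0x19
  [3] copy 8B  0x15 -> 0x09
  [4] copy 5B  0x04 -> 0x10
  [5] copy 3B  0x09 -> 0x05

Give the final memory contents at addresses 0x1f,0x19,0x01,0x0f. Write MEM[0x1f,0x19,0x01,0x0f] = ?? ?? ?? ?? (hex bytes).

#0 dst[0x0a+2] := {0xa6,0xfb}
#1 dst[0x16+8] := {0xb6,0x04,0xea,0xa6,0xfb,0x0d,0xd2,0xf8}
#2 dst[0x19+7] := {0xbf,0x44,0x92,0x1f,0xa1,0xb6,0x04}
#3 dst[0x09+8] := {0xfb,0xb6,0x04,0xea,0xbf,0x44,0x92,0x1f}
#4 dst[0x10+5] := {0x92,0x1f,0xa1,0xb6,0x04}
#5 dst[0x05+3] := {0xfb,0xb6,0x04}
query mem[0x1f]=0x04, mem[0x19]=0xbf, mem[0x01]=0x88, mem[0x0f]=0x92

MEM[0x1f,0x19,0x01,0x0f] = 04 bf 88 92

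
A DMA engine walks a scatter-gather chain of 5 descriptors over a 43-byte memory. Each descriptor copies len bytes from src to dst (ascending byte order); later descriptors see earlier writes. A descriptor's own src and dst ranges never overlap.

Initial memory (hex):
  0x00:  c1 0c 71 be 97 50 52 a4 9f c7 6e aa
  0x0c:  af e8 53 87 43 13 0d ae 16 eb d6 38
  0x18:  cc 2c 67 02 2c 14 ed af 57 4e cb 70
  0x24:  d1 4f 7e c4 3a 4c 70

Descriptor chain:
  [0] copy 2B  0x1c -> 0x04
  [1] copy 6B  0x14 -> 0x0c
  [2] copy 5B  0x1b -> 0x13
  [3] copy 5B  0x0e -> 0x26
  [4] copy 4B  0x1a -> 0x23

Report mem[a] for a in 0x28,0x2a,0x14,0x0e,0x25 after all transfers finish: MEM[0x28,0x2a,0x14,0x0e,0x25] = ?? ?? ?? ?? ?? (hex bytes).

MEM[0x28,0x2a,0x14,0x0e,0x25] = cc 0d 2c d6 2c

[0] 0x1c->0x04 len=2 : 2c 14
[1] 0x14->0x0c len=6 : 16 eb d6 38 cc 2c
[2] 0x1b->0x13 len=5 : 02 2c 14 ed af
[3] 0x0e->0x26 len=5 : d6 38 cc 2c 0d
[4] 0x1a->0x23 len=4 : 67 02 2c 14
query mem[0x28]=0xcc, mem[0x2a]=0x0d, mem[0x14]=0x2c, mem[0x0e]=0xd6, mem[0x25]=0x2c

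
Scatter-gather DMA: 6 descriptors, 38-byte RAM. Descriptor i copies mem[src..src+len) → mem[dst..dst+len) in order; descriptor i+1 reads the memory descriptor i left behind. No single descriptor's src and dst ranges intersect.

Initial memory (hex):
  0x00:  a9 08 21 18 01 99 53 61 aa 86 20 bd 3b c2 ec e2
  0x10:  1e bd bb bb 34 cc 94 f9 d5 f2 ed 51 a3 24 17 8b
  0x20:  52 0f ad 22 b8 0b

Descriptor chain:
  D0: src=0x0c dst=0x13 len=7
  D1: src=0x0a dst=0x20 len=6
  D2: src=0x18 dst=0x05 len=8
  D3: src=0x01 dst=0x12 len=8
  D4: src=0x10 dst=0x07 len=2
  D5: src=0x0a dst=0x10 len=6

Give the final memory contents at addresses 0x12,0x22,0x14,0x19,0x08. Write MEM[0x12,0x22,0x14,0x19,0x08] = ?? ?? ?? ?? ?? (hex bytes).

D0: mem[0x13..0x19] <- [3b c2 ec e2 1e bd bb]
D1: mem[0x20..0x25] <- [20 bd 3b c2 ec e2]
D2: mem[0x05..0x0c] <- [bd bb ed 51 a3 24 17 8b]
D3: mem[0x12..0x19] <- [08 21 18 01 bd bb ed 51]
D4: mem[0x07..0x08] <- [1e bd]
D5: mem[0x10..0x15] <- [24 17 8b c2 ec e2]
query mem[0x12]=0x8b, mem[0x22]=0x3b, mem[0x14]=0xec, mem[0x19]=0x51, mem[0x08]=0xbd

MEM[0x12,0x22,0x14,0x19,0x08] = 8b 3b ec 51 bd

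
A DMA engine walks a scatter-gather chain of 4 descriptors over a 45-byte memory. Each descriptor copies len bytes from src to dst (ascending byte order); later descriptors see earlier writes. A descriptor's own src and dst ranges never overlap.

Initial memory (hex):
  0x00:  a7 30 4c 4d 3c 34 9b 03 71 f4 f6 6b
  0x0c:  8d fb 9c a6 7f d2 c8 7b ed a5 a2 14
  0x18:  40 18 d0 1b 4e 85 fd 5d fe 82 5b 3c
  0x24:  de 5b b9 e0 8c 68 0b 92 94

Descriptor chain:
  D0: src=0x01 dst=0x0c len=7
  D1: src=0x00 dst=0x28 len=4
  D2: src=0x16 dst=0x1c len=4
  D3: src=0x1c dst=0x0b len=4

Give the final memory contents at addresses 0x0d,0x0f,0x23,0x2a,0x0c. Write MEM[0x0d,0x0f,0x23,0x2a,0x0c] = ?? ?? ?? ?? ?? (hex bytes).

  after D0: wrote 7B at 0x0c = 304c4d3c349b03
  after D1: wrote 4B at 0x28 = a7304c4d
  after D2: wrote 4B at 0x1c = a2144018
  after D3: wrote 4B at 0x0b = a2144018
query mem[0x0d]=0x40, mem[0x0f]=0x3c, mem[0x23]=0x3c, mem[0x2a]=0x4c, mem[0x0c]=0x14

MEM[0x0d,0x0f,0x23,0x2a,0x0c] = 40 3c 3c 4c 14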